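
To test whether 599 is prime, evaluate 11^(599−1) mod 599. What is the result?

11^1 ≡ 11 (mod 599)
11^2 ≡ 11^2 = 121 ≡ 121 (mod 599)
11^4 ≡ 121^2 = 14641 ≡ 265 (mod 599)
11^8 ≡ 265^2 = 70225 ≡ 142 (mod 599)
11^16 ≡ 142^2 = 20164 ≡ 397 (mod 599)
11^32 ≡ 397^2 = 157609 ≡ 72 (mod 599)
11^64 ≡ 72^2 = 5184 ≡ 392 (mod 599)
11^128 ≡ 392^2 = 153664 ≡ 320 (mod 599)
11^256 ≡ 320^2 = 102400 ≡ 570 (mod 599)
11^512 ≡ 570^2 = 324900 ≡ 242 (mod 599)
598 = 512 + 64 + 16 + 4 + 2 in binary powers of 2.
So 11^598 ≡ 242 · 392 · 397 · 265 · 121 ≡ 1 (mod 599).
Since the result is 1, base 11 gives no evidence that 599 is composite.

1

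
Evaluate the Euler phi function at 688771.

Factor: 688771 = 71 · 89 · 109.
φ(688771) = (71−1) · (89−1) · (109−1) = 70 · 88 · 108 = 665280.

665280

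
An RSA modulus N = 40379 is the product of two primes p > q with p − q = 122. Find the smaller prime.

149

Since p = q + 122, we have 40379 = q(q + 122), so q² + 122q − 40379 = 0.
Discriminant: 122² + 4·40379 = 14884 + 161516 = 176400; √176400 = 420.
q = (−122 + 420)/2 = 149, and p = q + 122 = 271.
Check: 149 · 271 = 40379.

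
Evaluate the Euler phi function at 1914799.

1864800

Factor: 1914799 = 71 · 149 · 181.
φ(1914799) = (71−1) · (149−1) · (181−1) = 70 · 148 · 180 = 1864800.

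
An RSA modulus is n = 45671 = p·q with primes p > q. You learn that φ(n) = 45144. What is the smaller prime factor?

φ(n) = (p−1)(q−1) = n − (p+q) + 1, so p + q = 45671 − 45144 + 1 = 528.
p and q are the roots of t² − 528t + 45671 = 0.
Discriminant: 528² − 4·45671 = 278784 − 182684 = 96100; √96100 = 310.
q = (528 − 310)/2 = 109, p = (528 + 310)/2 = 419.
Check: 109 · 419 = 45671.

109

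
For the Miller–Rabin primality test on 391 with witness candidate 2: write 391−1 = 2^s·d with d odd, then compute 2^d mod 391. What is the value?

348

391 − 1 = 390 = 2^1 · 195, so d = 195.
2^1 ≡ 2 (mod 391)
2^2 ≡ 2^2 = 4 ≡ 4 (mod 391)
2^4 ≡ 4^2 = 16 ≡ 16 (mod 391)
2^8 ≡ 16^2 = 256 ≡ 256 (mod 391)
2^16 ≡ 256^2 = 65536 ≡ 239 (mod 391)
2^32 ≡ 239^2 = 57121 ≡ 35 (mod 391)
2^64 ≡ 35^2 = 1225 ≡ 52 (mod 391)
2^128 ≡ 52^2 = 2704 ≡ 358 (mod 391)
195 = 128 + 64 + 2 + 1 in binary powers of 2.
So 2^195 ≡ 358 · 52 · 4 · 2 ≡ 348 (mod 391).
Squaring chain: 348; never reaches −1, so base 2 is a Miller–Rabin witness that 391 is composite.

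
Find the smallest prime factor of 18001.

47

18001 is odd.
Digit sum 10, not divisible by 3.
Ends in 1: not divisible by 5.
7: 18001 = 7·2571 + 4
11: 18001 = 11·1636 + 5
13: 18001 = 13·1384 + 9
17: 18001 = 17·1058 + 15
19: 18001 = 19·947 + 8
23: 18001 = 23·782 + 15
29: 18001 = 29·620 + 21
31: 18001 = 31·580 + 21
37: 18001 = 37·486 + 19
41: 18001 = 41·439 + 2
43: 18001 = 43·418 + 27
47: 18001 = 47·383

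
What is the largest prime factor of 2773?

2773 = 47 · 59
59 is prime.
So 2773 = 47 · 59; the largest prime factor is 59.

59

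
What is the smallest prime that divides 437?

437 is odd.
Digit sum 14, not divisible by 3.
Ends in 7: not divisible by 5.
7: 437 = 7·62 + 3
11: 437 = 11·39 + 8
13: 437 = 13·33 + 8
17: 437 = 17·25 + 12
19: 437 = 19·23

19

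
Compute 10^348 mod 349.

1

10^1 ≡ 10 (mod 349)
10^2 ≡ 10^2 = 100 ≡ 100 (mod 349)
10^4 ≡ 100^2 = 10000 ≡ 228 (mod 349)
10^8 ≡ 228^2 = 51984 ≡ 332 (mod 349)
10^16 ≡ 332^2 = 110224 ≡ 289 (mod 349)
10^32 ≡ 289^2 = 83521 ≡ 110 (mod 349)
10^64 ≡ 110^2 = 12100 ≡ 234 (mod 349)
10^128 ≡ 234^2 = 54756 ≡ 312 (mod 349)
10^256 ≡ 312^2 = 97344 ≡ 322 (mod 349)
348 = 256 + 64 + 16 + 8 + 4 in binary powers of 2.
So 10^348 ≡ 322 · 234 · 289 · 332 · 228 ≡ 1 (mod 349).
Since the result is 1, base 10 gives no evidence that 349 is composite.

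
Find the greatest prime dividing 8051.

97

8051 = 83 · 97
97 is prime.
So 8051 = 83 · 97; the largest prime factor is 97.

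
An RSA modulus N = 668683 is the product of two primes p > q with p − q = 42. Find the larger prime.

Since p = q + 42, we have 668683 = q(q + 42), so q² + 42q − 668683 = 0.
Discriminant: 42² + 4·668683 = 1764 + 2674732 = 2676496; √2676496 = 1636.
q = (−42 + 1636)/2 = 797, and p = q + 42 = 839.
Check: 797 · 839 = 668683.

839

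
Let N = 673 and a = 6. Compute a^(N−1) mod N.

1

6^1 ≡ 6 (mod 673)
6^2 ≡ 6^2 = 36 ≡ 36 (mod 673)
6^4 ≡ 36^2 = 1296 ≡ 623 (mod 673)
6^8 ≡ 623^2 = 388129 ≡ 481 (mod 673)
6^16 ≡ 481^2 = 231361 ≡ 522 (mod 673)
6^32 ≡ 522^2 = 272484 ≡ 592 (mod 673)
6^64 ≡ 592^2 = 350464 ≡ 504 (mod 673)
6^128 ≡ 504^2 = 254016 ≡ 295 (mod 673)
6^256 ≡ 295^2 = 87025 ≡ 208 (mod 673)
6^512 ≡ 208^2 = 43264 ≡ 192 (mod 673)
672 = 512 + 128 + 32 in binary powers of 2.
So 6^672 ≡ 192 · 295 · 592 ≡ 1 (mod 673).
Since the result is 1, base 6 gives no evidence that 673 is composite.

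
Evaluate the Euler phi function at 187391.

172800

Factor: 187391 = 17 · 73 · 151.
φ(187391) = (17−1) · (73−1) · (151−1) = 16 · 72 · 150 = 172800.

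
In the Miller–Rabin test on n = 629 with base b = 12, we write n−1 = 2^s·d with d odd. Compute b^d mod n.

629 − 1 = 628 = 2^2 · 157, so d = 157.
12^1 ≡ 12 (mod 629)
12^2 ≡ 12^2 = 144 ≡ 144 (mod 629)
12^4 ≡ 144^2 = 20736 ≡ 608 (mod 629)
12^8 ≡ 608^2 = 369664 ≡ 441 (mod 629)
12^16 ≡ 441^2 = 194481 ≡ 120 (mod 629)
12^32 ≡ 120^2 = 14400 ≡ 562 (mod 629)
12^64 ≡ 562^2 = 315844 ≡ 86 (mod 629)
12^128 ≡ 86^2 = 7396 ≡ 477 (mod 629)
157 = 128 + 16 + 8 + 4 + 1 in binary powers of 2.
So 12^157 ≡ 477 · 120 · 441 · 608 · 12 ≡ 201 (mod 629).
Squaring chain: 201 → 145; never reaches −1, so base 12 is a Miller–Rabin witness that 629 is composite.

201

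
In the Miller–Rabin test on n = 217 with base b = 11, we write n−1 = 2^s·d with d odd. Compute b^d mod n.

15

217 − 1 = 216 = 2^3 · 27, so d = 27.
11^1 ≡ 11 (mod 217)
11^2 ≡ 11^2 = 121 ≡ 121 (mod 217)
11^4 ≡ 121^2 = 14641 ≡ 102 (mod 217)
11^8 ≡ 102^2 = 10404 ≡ 205 (mod 217)
11^16 ≡ 205^2 = 42025 ≡ 144 (mod 217)
27 = 16 + 8 + 2 + 1 in binary powers of 2.
So 11^27 ≡ 144 · 205 · 121 · 11 ≡ 15 (mod 217).
Squaring chain: 15 → 8 → 64; never reaches −1, so base 11 is a Miller–Rabin witness that 217 is composite.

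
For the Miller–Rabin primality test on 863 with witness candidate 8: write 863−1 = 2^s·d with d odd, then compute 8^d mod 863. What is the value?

1

863 − 1 = 862 = 2^1 · 431, so d = 431.
8^1 ≡ 8 (mod 863)
8^2 ≡ 8^2 = 64 ≡ 64 (mod 863)
8^4 ≡ 64^2 = 4096 ≡ 644 (mod 863)
8^8 ≡ 644^2 = 414736 ≡ 496 (mod 863)
8^16 ≡ 496^2 = 246016 ≡ 61 (mod 863)
8^32 ≡ 61^2 = 3721 ≡ 269 (mod 863)
8^64 ≡ 269^2 = 72361 ≡ 732 (mod 863)
8^128 ≡ 732^2 = 535824 ≡ 764 (mod 863)
8^256 ≡ 764^2 = 583696 ≡ 308 (mod 863)
431 = 256 + 128 + 32 + 8 + 4 + 2 + 1 in binary powers of 2.
So 8^431 ≡ 308 · 764 · 269 · 496 · 644 · 64 · 8 ≡ 1 (mod 863).
Since 8^d ≡ 1 (mod 863), base 8 does not prove 863 composite.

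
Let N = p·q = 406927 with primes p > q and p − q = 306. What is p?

809

Since p = q + 306, we have 406927 = q(q + 306), so q² + 306q − 406927 = 0.
Discriminant: 306² + 4·406927 = 93636 + 1627708 = 1721344; √1721344 = 1312.
q = (−306 + 1312)/2 = 503, and p = q + 306 = 809.
Check: 503 · 809 = 406927.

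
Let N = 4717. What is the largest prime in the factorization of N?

89

4717 = 53 · 89
89 is prime.
So 4717 = 53 · 89; the largest prime factor is 89.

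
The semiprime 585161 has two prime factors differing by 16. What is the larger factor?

773

Since p = q + 16, we have 585161 = q(q + 16), so q² + 16q − 585161 = 0.
Discriminant: 16² + 4·585161 = 256 + 2340644 = 2340900; √2340900 = 1530.
q = (−16 + 1530)/2 = 757, and p = q + 16 = 773.
Check: 757 · 773 = 585161.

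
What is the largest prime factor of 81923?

81923 = 17 · 4819
4819 = 61 · 79
79 is prime.
So 81923 = 17 · 61 · 79; the largest prime factor is 79.

79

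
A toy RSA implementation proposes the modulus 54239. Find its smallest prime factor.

73

54239 is odd.
Digit sum 23, not divisible by 3.
Ends in 9: not divisible by 5.
7: 54239 = 7·7748 + 3
11: 54239 = 11·4930 + 9
13: 54239 = 13·4172 + 3
17: 54239 = 17·3190 + 9
19: 54239 = 19·2854 + 13
23: 54239 = 23·2358 + 5
29: 54239 = 29·1870 + 9
31: 54239 = 31·1749 + 20
37: 54239 = 37·1465 + 34
41: 54239 = 41·1322 + 37
43: 54239 = 43·1261 + 16
47: 54239 = 47·1154 + 1
53: 54239 = 53·1023 + 20
59: 54239 = 59·919 + 18
61: 54239 = 61·889 + 10
67: 54239 = 67·809 + 36
71: 54239 = 71·763 + 66
73: 54239 = 73·743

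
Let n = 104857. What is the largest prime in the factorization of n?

104857 = 23 · 4559
4559 = 47 · 97
97 is prime.
So 104857 = 23 · 47 · 97; the largest prime factor is 97.

97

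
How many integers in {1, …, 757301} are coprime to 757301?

Factor: 757301 = 67 · 89 · 127.
φ(757301) = (67−1) · (89−1) · (127−1) = 66 · 88 · 126 = 731808.

731808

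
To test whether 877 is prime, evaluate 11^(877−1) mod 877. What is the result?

11^1 ≡ 11 (mod 877)
11^2 ≡ 11^2 = 121 ≡ 121 (mod 877)
11^4 ≡ 121^2 = 14641 ≡ 609 (mod 877)
11^8 ≡ 609^2 = 370881 ≡ 787 (mod 877)
11^16 ≡ 787^2 = 619369 ≡ 207 (mod 877)
11^32 ≡ 207^2 = 42849 ≡ 753 (mod 877)
11^64 ≡ 753^2 = 567009 ≡ 467 (mod 877)
11^128 ≡ 467^2 = 218089 ≡ 593 (mod 877)
11^256 ≡ 593^2 = 351649 ≡ 849 (mod 877)
11^512 ≡ 849^2 = 720801 ≡ 784 (mod 877)
876 = 512 + 256 + 64 + 32 + 8 + 4 in binary powers of 2.
So 11^876 ≡ 784 · 849 · 467 · 753 · 787 · 609 ≡ 1 (mod 877).
Since the result is 1, base 11 gives no evidence that 877 is composite.

1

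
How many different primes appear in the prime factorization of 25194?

5

25194 = 2 · 12597
12597 = 3 · 4199
4199 = 13 · 323
323 = 17 · 19
25194 = 2 · 3 · 13 · 17 · 19, which has 5 distinct prime factors.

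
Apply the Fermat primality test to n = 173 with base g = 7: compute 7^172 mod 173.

7^1 ≡ 7 (mod 173)
7^2 ≡ 7^2 = 49 ≡ 49 (mod 173)
7^4 ≡ 49^2 = 2401 ≡ 152 (mod 173)
7^8 ≡ 152^2 = 23104 ≡ 95 (mod 173)
7^16 ≡ 95^2 = 9025 ≡ 29 (mod 173)
7^32 ≡ 29^2 = 841 ≡ 149 (mod 173)
7^64 ≡ 149^2 = 22201 ≡ 57 (mod 173)
7^128 ≡ 57^2 = 3249 ≡ 135 (mod 173)
172 = 128 + 32 + 8 + 4 in binary powers of 2.
So 7^172 ≡ 135 · 149 · 95 · 152 ≡ 1 (mod 173).
Since the result is 1, base 7 gives no evidence that 173 is composite.

1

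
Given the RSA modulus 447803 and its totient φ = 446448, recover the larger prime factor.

φ(n) = (p−1)(q−1) = n − (p+q) + 1, so p + q = 447803 − 446448 + 1 = 1356.
p and q are the roots of t² − 1356t + 447803 = 0.
Discriminant: 1356² − 4·447803 = 1838736 − 1791212 = 47524; √47524 = 218.
q = (1356 − 218)/2 = 569, p = (1356 + 218)/2 = 787.
Check: 569 · 787 = 447803.

787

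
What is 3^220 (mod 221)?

3^1 ≡ 3 (mod 221)
3^2 ≡ 3^2 = 9 ≡ 9 (mod 221)
3^4 ≡ 9^2 = 81 ≡ 81 (mod 221)
3^8 ≡ 81^2 = 6561 ≡ 152 (mod 221)
3^16 ≡ 152^2 = 23104 ≡ 120 (mod 221)
3^32 ≡ 120^2 = 14400 ≡ 35 (mod 221)
3^64 ≡ 35^2 = 1225 ≡ 120 (mod 221)
3^128 ≡ 120^2 = 14400 ≡ 35 (mod 221)
220 = 128 + 64 + 16 + 8 + 4 in binary powers of 2.
So 3^220 ≡ 35 · 120 · 120 · 152 · 81 ≡ 55 (mod 221).
Since 55 ≠ 1, base 3 is a Fermat witness: 221 is composite.

55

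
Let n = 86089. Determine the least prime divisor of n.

86089 is odd.
Digit sum 31, not divisible by 3.
Ends in 9: not divisible by 5.
7: 86089 = 7·12298 + 3
11: 86089 = 11·7826 + 3
13: 86089 = 13·6622 + 3
17: 86089 = 17·5064 + 1
19: 86089 = 19·4531

19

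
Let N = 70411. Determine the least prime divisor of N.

11

70411 is odd.
Digit sum 13, not divisible by 3.
Ends in 1: not divisible by 5.
7: 70411 = 7·10058 + 5
11: 70411 = 11·6401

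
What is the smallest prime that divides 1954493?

59

1954493 is odd.
Digit sum 35, not divisible by 3.
Ends in 3: not divisible by 5.
7: 1954493 = 7·279213 + 2
11: 1954493 = 11·177681 + 2
13: 1954493 = 13·150345 + 8
17: 1954493 = 17·114970 + 3
19: 1954493 = 19·102868 + 1
23: 1954493 = 23·84977 + 22
29: 1954493 = 29·67396 + 9
31: 1954493 = 31·63048 + 5
37: 1954493 = 37·52824 + 5
41: 1954493 = 41·47670 + 23
43: 1954493 = 43·45453 + 14
47: 1954493 = 47·41584 + 45
53: 1954493 = 53·36877 + 12
59: 1954493 = 59·33127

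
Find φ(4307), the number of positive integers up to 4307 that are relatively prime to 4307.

Factor: 4307 = 59 · 73.
φ(4307) = (59−1) · (73−1) = 58 · 72 = 4176.

4176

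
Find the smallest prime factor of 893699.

31

893699 is odd.
Digit sum 44, not divisible by 3.
Ends in 9: not divisible by 5.
7: 893699 = 7·127671 + 2
11: 893699 = 11·81245 + 4
13: 893699 = 13·68746 + 1
17: 893699 = 17·52570 + 9
19: 893699 = 19·47036 + 15
23: 893699 = 23·38856 + 11
29: 893699 = 29·30817 + 6
31: 893699 = 31·28829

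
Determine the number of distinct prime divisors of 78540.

6

78540 = 2^2 · 19635
19635 = 3 · 6545
6545 = 5 · 1309
1309 = 7 · 187
187 = 11 · 17
78540 = 2^2 · 3 · 5 · 7 · 11 · 17, which has 6 distinct prime factors.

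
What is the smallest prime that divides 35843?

73

35843 is odd.
Digit sum 23, not divisible by 3.
Ends in 3: not divisible by 5.
7: 35843 = 7·5120 + 3
11: 35843 = 11·3258 + 5
13: 35843 = 13·2757 + 2
17: 35843 = 17·2108 + 7
19: 35843 = 19·1886 + 9
23: 35843 = 23·1558 + 9
29: 35843 = 29·1235 + 28
31: 35843 = 31·1156 + 7
37: 35843 = 37·968 + 27
41: 35843 = 41·874 + 9
43: 35843 = 43·833 + 24
47: 35843 = 47·762 + 29
53: 35843 = 53·676 + 15
59: 35843 = 59·607 + 30
61: 35843 = 61·587 + 36
67: 35843 = 67·534 + 65
71: 35843 = 71·504 + 59
73: 35843 = 73·491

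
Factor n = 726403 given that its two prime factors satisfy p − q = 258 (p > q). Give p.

991

Since p = q + 258, we have 726403 = q(q + 258), so q² + 258q − 726403 = 0.
Discriminant: 258² + 4·726403 = 66564 + 2905612 = 2972176; √2972176 = 1724.
q = (−258 + 1724)/2 = 733, and p = q + 258 = 991.
Check: 733 · 991 = 726403.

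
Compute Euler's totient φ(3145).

Factor: 3145 = 5 · 17 · 37.
φ(3145) = (5−1) · (17−1) · (37−1) = 4 · 16 · 36 = 2304.

2304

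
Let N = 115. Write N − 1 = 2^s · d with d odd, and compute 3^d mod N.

78

115 − 1 = 114 = 2^1 · 57, so d = 57.
3^1 ≡ 3 (mod 115)
3^2 ≡ 3^2 = 9 ≡ 9 (mod 115)
3^4 ≡ 9^2 = 81 ≡ 81 (mod 115)
3^8 ≡ 81^2 = 6561 ≡ 6 (mod 115)
3^16 ≡ 6^2 = 36 ≡ 36 (mod 115)
3^32 ≡ 36^2 = 1296 ≡ 31 (mod 115)
57 = 32 + 16 + 8 + 1 in binary powers of 2.
So 3^57 ≡ 31 · 36 · 6 · 3 ≡ 78 (mod 115).
Squaring chain: 78; never reaches −1, so base 3 is a Miller–Rabin witness that 115 is composite.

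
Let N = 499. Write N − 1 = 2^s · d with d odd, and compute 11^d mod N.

498

499 − 1 = 498 = 2^1 · 249, so d = 249.
11^1 ≡ 11 (mod 499)
11^2 ≡ 11^2 = 121 ≡ 121 (mod 499)
11^4 ≡ 121^2 = 14641 ≡ 170 (mod 499)
11^8 ≡ 170^2 = 28900 ≡ 457 (mod 499)
11^16 ≡ 457^2 = 208849 ≡ 267 (mod 499)
11^32 ≡ 267^2 = 71289 ≡ 431 (mod 499)
11^64 ≡ 431^2 = 185761 ≡ 133 (mod 499)
11^128 ≡ 133^2 = 17689 ≡ 224 (mod 499)
249 = 128 + 64 + 32 + 16 + 8 + 1 in binary powers of 2.
So 11^249 ≡ 224 · 133 · 431 · 267 · 457 · 11 ≡ 498 (mod 499).
Since 11^d ≡ 498 (mod 499), base 11 does not prove 499 composite.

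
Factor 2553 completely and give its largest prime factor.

37

2553 = 3 · 851
851 = 23 · 37
37 is prime.
So 2553 = 3 · 23 · 37; the largest prime factor is 37.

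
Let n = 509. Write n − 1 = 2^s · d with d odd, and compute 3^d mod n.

301

509 − 1 = 508 = 2^2 · 127, so d = 127.
3^1 ≡ 3 (mod 509)
3^2 ≡ 3^2 = 9 ≡ 9 (mod 509)
3^4 ≡ 9^2 = 81 ≡ 81 (mod 509)
3^8 ≡ 81^2 = 6561 ≡ 453 (mod 509)
3^16 ≡ 453^2 = 205209 ≡ 82 (mod 509)
3^32 ≡ 82^2 = 6724 ≡ 107 (mod 509)
3^64 ≡ 107^2 = 11449 ≡ 251 (mod 509)
127 = 64 + 32 + 16 + 8 + 4 + 2 + 1 in binary powers of 2.
So 3^127 ≡ 251 · 107 · 82 · 453 · 81 · 9 · 3 ≡ 301 (mod 509).
Squaring chain: 301 → 508; reaches −1, so base 3 does not prove 509 composite.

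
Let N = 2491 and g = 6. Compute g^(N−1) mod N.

1865

6^1 ≡ 6 (mod 2491)
6^2 ≡ 6^2 = 36 ≡ 36 (mod 2491)
6^4 ≡ 36^2 = 1296 ≡ 1296 (mod 2491)
6^8 ≡ 1296^2 = 1679616 ≡ 682 (mod 2491)
6^16 ≡ 682^2 = 465124 ≡ 1798 (mod 2491)
6^32 ≡ 1798^2 = 3232804 ≡ 1977 (mod 2491)
6^64 ≡ 1977^2 = 3908529 ≡ 150 (mod 2491)
6^128 ≡ 150^2 = 22500 ≡ 81 (mod 2491)
6^256 ≡ 81^2 = 6561 ≡ 1579 (mod 2491)
6^512 ≡ 1579^2 = 2493241 ≡ 2241 (mod 2491)
6^1024 ≡ 2241^2 = 5022081 ≡ 225 (mod 2491)
6^2048 ≡ 225^2 = 50625 ≡ 805 (mod 2491)
2490 = 2048 + 256 + 128 + 32 + 16 + 8 + 2 in binary powers of 2.
So 6^2490 ≡ 805 · 1579 · 81 · 1977 · 1798 · 682 · 36 ≡ 1865 (mod 2491).
Since 1865 ≠ 1, base 6 is a Fermat witness: 2491 is composite.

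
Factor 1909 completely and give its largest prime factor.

1909 = 23 · 83
83 is prime.
So 1909 = 23 · 83; the largest prime factor is 83.

83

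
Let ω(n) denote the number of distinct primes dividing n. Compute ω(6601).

3

6601 = 7 · 943
943 = 23 · 41
6601 = 7 · 23 · 41, which has 3 distinct prime factors.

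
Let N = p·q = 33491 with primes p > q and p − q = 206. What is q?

107

Since p = q + 206, we have 33491 = q(q + 206), so q² + 206q − 33491 = 0.
Discriminant: 206² + 4·33491 = 42436 + 133964 = 176400; √176400 = 420.
q = (−206 + 420)/2 = 107, and p = q + 206 = 313.
Check: 107 · 313 = 33491.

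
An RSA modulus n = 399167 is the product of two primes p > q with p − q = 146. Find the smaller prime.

563

Since p = q + 146, we have 399167 = q(q + 146), so q² + 146q − 399167 = 0.
Discriminant: 146² + 4·399167 = 21316 + 1596668 = 1617984; √1617984 = 1272.
q = (−146 + 1272)/2 = 563, and p = q + 146 = 709.
Check: 563 · 709 = 399167.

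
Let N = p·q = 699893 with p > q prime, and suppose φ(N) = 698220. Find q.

811

φ(n) = (p−1)(q−1) = n − (p+q) + 1, so p + q = 699893 − 698220 + 1 = 1674.
p and q are the roots of t² − 1674t + 699893 = 0.
Discriminant: 1674² − 4·699893 = 2802276 − 2799572 = 2704; √2704 = 52.
q = (1674 − 52)/2 = 811, p = (1674 + 52)/2 = 863.
Check: 811 · 863 = 699893.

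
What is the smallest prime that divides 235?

5

235 is odd.
Digit sum 10, not divisible by 3.
Ends in 5: divisible by 5.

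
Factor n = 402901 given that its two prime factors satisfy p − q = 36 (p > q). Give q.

617

Since p = q + 36, we have 402901 = q(q + 36), so q² + 36q − 402901 = 0.
Discriminant: 36² + 4·402901 = 1296 + 1611604 = 1612900; √1612900 = 1270.
q = (−36 + 1270)/2 = 617, and p = q + 36 = 653.
Check: 617 · 653 = 402901.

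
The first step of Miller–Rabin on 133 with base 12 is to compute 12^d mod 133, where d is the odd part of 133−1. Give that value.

132

133 − 1 = 132 = 2^2 · 33, so d = 33.
12^1 ≡ 12 (mod 133)
12^2 ≡ 12^2 = 144 ≡ 11 (mod 133)
12^4 ≡ 11^2 = 121 ≡ 121 (mod 133)
12^8 ≡ 121^2 = 14641 ≡ 11 (mod 133)
12^16 ≡ 11^2 = 121 ≡ 121 (mod 133)
12^32 ≡ 121^2 = 14641 ≡ 11 (mod 133)
33 = 32 + 1 in binary powers of 2.
So 12^33 ≡ 11 · 12 ≡ 132 (mod 133).
Since 12^d ≡ 132 (mod 133), base 12 does not prove 133 composite.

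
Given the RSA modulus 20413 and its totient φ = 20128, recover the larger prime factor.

149

φ(n) = (p−1)(q−1) = n − (p+q) + 1, so p + q = 20413 − 20128 + 1 = 286.
p and q are the roots of t² − 286t + 20413 = 0.
Discriminant: 286² − 4·20413 = 81796 − 81652 = 144; √144 = 12.
q = (286 − 12)/2 = 137, p = (286 + 12)/2 = 149.
Check: 137 · 149 = 20413.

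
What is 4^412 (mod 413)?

25

4^1 ≡ 4 (mod 413)
4^2 ≡ 4^2 = 16 ≡ 16 (mod 413)
4^4 ≡ 16^2 = 256 ≡ 256 (mod 413)
4^8 ≡ 256^2 = 65536 ≡ 282 (mod 413)
4^16 ≡ 282^2 = 79524 ≡ 228 (mod 413)
4^32 ≡ 228^2 = 51984 ≡ 359 (mod 413)
4^64 ≡ 359^2 = 128881 ≡ 25 (mod 413)
4^128 ≡ 25^2 = 625 ≡ 212 (mod 413)
4^256 ≡ 212^2 = 44944 ≡ 340 (mod 413)
412 = 256 + 128 + 16 + 8 + 4 in binary powers of 2.
So 4^412 ≡ 340 · 212 · 228 · 282 · 256 ≡ 25 (mod 413).
Since 25 ≠ 1, base 4 is a Fermat witness: 413 is composite.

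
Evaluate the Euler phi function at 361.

Factor: 361 = 19^2.
φ(361) = 19^1·(19−1) = 342.

342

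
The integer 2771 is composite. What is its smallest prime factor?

2771 is odd.
Digit sum 17, not divisible by 3.
Ends in 1: not divisible by 5.
7: 2771 = 7·395 + 6
11: 2771 = 11·251 + 10
13: 2771 = 13·213 + 2
17: 2771 = 17·163

17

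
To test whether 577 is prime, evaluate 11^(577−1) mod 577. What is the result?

11^1 ≡ 11 (mod 577)
11^2 ≡ 11^2 = 121 ≡ 121 (mod 577)
11^4 ≡ 121^2 = 14641 ≡ 216 (mod 577)
11^8 ≡ 216^2 = 46656 ≡ 496 (mod 577)
11^16 ≡ 496^2 = 246016 ≡ 214 (mod 577)
11^32 ≡ 214^2 = 45796 ≡ 213 (mod 577)
11^64 ≡ 213^2 = 45369 ≡ 363 (mod 577)
11^128 ≡ 363^2 = 131769 ≡ 213 (mod 577)
11^256 ≡ 213^2 = 45369 ≡ 363 (mod 577)
11^512 ≡ 363^2 = 131769 ≡ 213 (mod 577)
576 = 512 + 64 in binary powers of 2.
So 11^576 ≡ 213 · 363 ≡ 1 (mod 577).
Since the result is 1, base 11 gives no evidence that 577 is composite.

1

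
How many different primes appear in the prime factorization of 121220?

121220 = 2^2 · 30305
30305 = 5 · 6061
6061 = 11 · 551
551 = 19 · 29
121220 = 2^2 · 5 · 11 · 19 · 29, which has 5 distinct prime factors.

5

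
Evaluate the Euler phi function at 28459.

28120

Factor: 28459 = 149 · 191.
φ(28459) = (149−1) · (191−1) = 148 · 190 = 28120.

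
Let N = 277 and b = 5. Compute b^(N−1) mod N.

5^1 ≡ 5 (mod 277)
5^2 ≡ 5^2 = 25 ≡ 25 (mod 277)
5^4 ≡ 25^2 = 625 ≡ 71 (mod 277)
5^8 ≡ 71^2 = 5041 ≡ 55 (mod 277)
5^16 ≡ 55^2 = 3025 ≡ 255 (mod 277)
5^32 ≡ 255^2 = 65025 ≡ 207 (mod 277)
5^64 ≡ 207^2 = 42849 ≡ 191 (mod 277)
5^128 ≡ 191^2 = 36481 ≡ 194 (mod 277)
5^256 ≡ 194^2 = 37636 ≡ 241 (mod 277)
276 = 256 + 16 + 4 in binary powers of 2.
So 5^276 ≡ 241 · 255 · 71 ≡ 1 (mod 277).
Since the result is 1, base 5 gives no evidence that 277 is composite.

1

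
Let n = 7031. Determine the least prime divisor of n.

7031 is odd.
Digit sum 11, not divisible by 3.
Ends in 1: not divisible by 5.
7: 7031 = 7·1004 + 3
11: 7031 = 11·639 + 2
13: 7031 = 13·540 + 11
17: 7031 = 17·413 + 10
19: 7031 = 19·370 + 1
23: 7031 = 23·305 + 16
29: 7031 = 29·242 + 13
31: 7031 = 31·226 + 25
37: 7031 = 37·190 + 1
41: 7031 = 41·171 + 20
43: 7031 = 43·163 + 22
47: 7031 = 47·149 + 28
53: 7031 = 53·132 + 35
59: 7031 = 59·119 + 10
61: 7031 = 61·115 + 16
67: 7031 = 67·104 + 63
71: 7031 = 71·99 + 2
73: 7031 = 73·96 + 23
79: 7031 = 79·89

79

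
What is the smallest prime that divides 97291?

17

97291 is odd.
Digit sum 28, not divisible by 3.
Ends in 1: not divisible by 5.
7: 97291 = 7·13898 + 5
11: 97291 = 11·8844 + 7
13: 97291 = 13·7483 + 12
17: 97291 = 17·5723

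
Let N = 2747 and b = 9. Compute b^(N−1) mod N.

9^1 ≡ 9 (mod 2747)
9^2 ≡ 9^2 = 81 ≡ 81 (mod 2747)
9^4 ≡ 81^2 = 6561 ≡ 1067 (mod 2747)
9^8 ≡ 1067^2 = 1138489 ≡ 1231 (mod 2747)
9^16 ≡ 1231^2 = 1515361 ≡ 1764 (mod 2747)
9^32 ≡ 1764^2 = 3111696 ≡ 2092 (mod 2747)
9^64 ≡ 2092^2 = 4376464 ≡ 493 (mod 2747)
9^128 ≡ 493^2 = 243049 ≡ 1313 (mod 2747)
9^256 ≡ 1313^2 = 1723969 ≡ 1600 (mod 2747)
9^512 ≡ 1600^2 = 2560000 ≡ 2543 (mod 2747)
9^1024 ≡ 2543^2 = 6466849 ≡ 411 (mod 2747)
9^2048 ≡ 411^2 = 168921 ≡ 1354 (mod 2747)
2746 = 2048 + 512 + 128 + 32 + 16 + 8 + 2 in binary powers of 2.
So 9^2746 ≡ 1354 · 2543 · 1313 · 2092 · 1764 · 1231 · 81 ≡ 40 (mod 2747).
Since 40 ≠ 1, base 9 is a Fermat witness: 2747 is composite.

40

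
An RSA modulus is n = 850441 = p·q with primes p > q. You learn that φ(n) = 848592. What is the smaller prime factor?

φ(n) = (p−1)(q−1) = n − (p+q) + 1, so p + q = 850441 − 848592 + 1 = 1850.
p and q are the roots of t² − 1850t + 850441 = 0.
Discriminant: 1850² − 4·850441 = 3422500 − 3401764 = 20736; √20736 = 144.
q = (1850 − 144)/2 = 853, p = (1850 + 144)/2 = 997.
Check: 853 · 997 = 850441.

853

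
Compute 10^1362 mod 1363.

10^1 ≡ 10 (mod 1363)
10^2 ≡ 10^2 = 100 ≡ 100 (mod 1363)
10^4 ≡ 100^2 = 10000 ≡ 459 (mod 1363)
10^8 ≡ 459^2 = 210681 ≡ 779 (mod 1363)
10^16 ≡ 779^2 = 606841 ≡ 306 (mod 1363)
10^32 ≡ 306^2 = 93636 ≡ 952 (mod 1363)
10^64 ≡ 952^2 = 906304 ≡ 1272 (mod 1363)
10^128 ≡ 1272^2 = 1617984 ≡ 103 (mod 1363)
10^256 ≡ 103^2 = 10609 ≡ 1068 (mod 1363)
10^512 ≡ 1068^2 = 1140624 ≡ 1156 (mod 1363)
10^1024 ≡ 1156^2 = 1336336 ≡ 596 (mod 1363)
1362 = 1024 + 256 + 64 + 16 + 2 in binary powers of 2.
So 10^1362 ≡ 596 · 1068 · 1272 · 306 · 100 ≡ 63 (mod 1363).
Since 63 ≠ 1, base 10 is a Fermat witness: 1363 is composite.

63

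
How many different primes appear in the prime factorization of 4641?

4

4641 = 3 · 1547
1547 = 7 · 221
221 = 13 · 17
4641 = 3 · 7 · 13 · 17, which has 4 distinct prime factors.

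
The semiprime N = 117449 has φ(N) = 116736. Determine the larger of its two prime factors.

φ(n) = (p−1)(q−1) = n − (p+q) + 1, so p + q = 117449 − 116736 + 1 = 714.
p and q are the roots of t² − 714t + 117449 = 0.
Discriminant: 714² − 4·117449 = 509796 − 469796 = 40000; √40000 = 200.
q = (714 − 200)/2 = 257, p = (714 + 200)/2 = 457.
Check: 257 · 457 = 117449.

457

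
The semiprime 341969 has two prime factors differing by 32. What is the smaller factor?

569

Since p = q + 32, we have 341969 = q(q + 32), so q² + 32q − 341969 = 0.
Discriminant: 32² + 4·341969 = 1024 + 1367876 = 1368900; √1368900 = 1170.
q = (−32 + 1170)/2 = 569, and p = q + 32 = 601.
Check: 569 · 601 = 341969.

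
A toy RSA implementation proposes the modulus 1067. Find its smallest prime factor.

11

1067 is odd.
Digit sum 14, not divisible by 3.
Ends in 7: not divisible by 5.
7: 1067 = 7·152 + 3
11: 1067 = 11·97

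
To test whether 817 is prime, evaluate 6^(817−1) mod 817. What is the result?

6^1 ≡ 6 (mod 817)
6^2 ≡ 6^2 = 36 ≡ 36 (mod 817)
6^4 ≡ 36^2 = 1296 ≡ 479 (mod 817)
6^8 ≡ 479^2 = 229441 ≡ 681 (mod 817)
6^16 ≡ 681^2 = 463761 ≡ 522 (mod 817)
6^32 ≡ 522^2 = 272484 ≡ 423 (mod 817)
6^64 ≡ 423^2 = 178929 ≡ 6 (mod 817)
6^128 ≡ 6^2 = 36 ≡ 36 (mod 817)
6^256 ≡ 36^2 = 1296 ≡ 479 (mod 817)
6^512 ≡ 479^2 = 229441 ≡ 681 (mod 817)
816 = 512 + 256 + 32 + 16 in binary powers of 2.
So 6^816 ≡ 681 · 479 · 423 · 522 ≡ 87 (mod 817).
Since 87 ≠ 1, base 6 is a Fermat witness: 817 is composite.

87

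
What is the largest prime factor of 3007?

3007 = 31 · 97
97 is prime.
So 3007 = 31 · 97; the largest prime factor is 97.

97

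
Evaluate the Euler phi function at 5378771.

Factor: 5378771 = 151 · 179 · 199.
φ(5378771) = (151−1) · (179−1) · (199−1) = 150 · 178 · 198 = 5286600.

5286600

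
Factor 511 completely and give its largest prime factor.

73

511 = 7 · 73
73 is prime.
So 511 = 7 · 73; the largest prime factor is 73.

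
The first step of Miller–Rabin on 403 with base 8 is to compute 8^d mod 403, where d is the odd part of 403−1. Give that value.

8

403 − 1 = 402 = 2^1 · 201, so d = 201.
8^1 ≡ 8 (mod 403)
8^2 ≡ 8^2 = 64 ≡ 64 (mod 403)
8^4 ≡ 64^2 = 4096 ≡ 66 (mod 403)
8^8 ≡ 66^2 = 4356 ≡ 326 (mod 403)
8^16 ≡ 326^2 = 106276 ≡ 287 (mod 403)
8^32 ≡ 287^2 = 82369 ≡ 157 (mod 403)
8^64 ≡ 157^2 = 24649 ≡ 66 (mod 403)
8^128 ≡ 66^2 = 4356 ≡ 326 (mod 403)
201 = 128 + 64 + 8 + 1 in binary powers of 2.
So 8^201 ≡ 326 · 66 · 326 · 8 ≡ 8 (mod 403).
Squaring chain: 8; never reaches −1, so base 8 is a Miller–Rabin witness that 403 is composite.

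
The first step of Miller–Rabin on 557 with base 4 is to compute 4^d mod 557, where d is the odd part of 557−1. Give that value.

557 − 1 = 556 = 2^2 · 139, so d = 139.
4^1 ≡ 4 (mod 557)
4^2 ≡ 4^2 = 16 ≡ 16 (mod 557)
4^4 ≡ 16^2 = 256 ≡ 256 (mod 557)
4^8 ≡ 256^2 = 65536 ≡ 367 (mod 557)
4^16 ≡ 367^2 = 134689 ≡ 452 (mod 557)
4^32 ≡ 452^2 = 204304 ≡ 442 (mod 557)
4^64 ≡ 442^2 = 195364 ≡ 414 (mod 557)
4^128 ≡ 414^2 = 171396 ≡ 397 (mod 557)
139 = 128 + 8 + 2 + 1 in binary powers of 2.
So 4^139 ≡ 397 · 367 · 16 · 4 ≡ 556 (mod 557).
Since 4^d ≡ 556 (mod 557), base 4 does not prove 557 composite.

556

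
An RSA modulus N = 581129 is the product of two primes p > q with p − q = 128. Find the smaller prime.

Since p = q + 128, we have 581129 = q(q + 128), so q² + 128q − 581129 = 0.
Discriminant: 128² + 4·581129 = 16384 + 2324516 = 2340900; √2340900 = 1530.
q = (−128 + 1530)/2 = 701, and p = q + 128 = 829.
Check: 701 · 829 = 581129.

701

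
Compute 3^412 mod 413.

375

3^1 ≡ 3 (mod 413)
3^2 ≡ 3^2 = 9 ≡ 9 (mod 413)
3^4 ≡ 9^2 = 81 ≡ 81 (mod 413)
3^8 ≡ 81^2 = 6561 ≡ 366 (mod 413)
3^16 ≡ 366^2 = 133956 ≡ 144 (mod 413)
3^32 ≡ 144^2 = 20736 ≡ 86 (mod 413)
3^64 ≡ 86^2 = 7396 ≡ 375 (mod 413)
3^128 ≡ 375^2 = 140625 ≡ 205 (mod 413)
3^256 ≡ 205^2 = 42025 ≡ 312 (mod 413)
412 = 256 + 128 + 16 + 8 + 4 in binary powers of 2.
So 3^412 ≡ 312 · 205 · 144 · 366 · 81 ≡ 375 (mod 413).
Since 375 ≠ 1, base 3 is a Fermat witness: 413 is composite.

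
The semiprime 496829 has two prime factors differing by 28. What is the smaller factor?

691

Since p = q + 28, we have 496829 = q(q + 28), so q² + 28q − 496829 = 0.
Discriminant: 28² + 4·496829 = 784 + 1987316 = 1988100; √1988100 = 1410.
q = (−28 + 1410)/2 = 691, and p = q + 28 = 719.
Check: 691 · 719 = 496829.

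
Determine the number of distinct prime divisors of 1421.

2

1421 = 7^2 · 29
1421 = 7^2 · 29, which has 2 distinct prime factors.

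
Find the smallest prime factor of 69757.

79

69757 is odd.
Digit sum 34, not divisible by 3.
Ends in 7: not divisible by 5.
7: 69757 = 7·9965 + 2
11: 69757 = 11·6341 + 6
13: 69757 = 13·5365 + 12
17: 69757 = 17·4103 + 6
19: 69757 = 19·3671 + 8
23: 69757 = 23·3032 + 21
29: 69757 = 29·2405 + 12
31: 69757 = 31·2250 + 7
37: 69757 = 37·1885 + 12
41: 69757 = 41·1701 + 16
43: 69757 = 43·1622 + 11
47: 69757 = 47·1484 + 9
53: 69757 = 53·1316 + 9
59: 69757 = 59·1182 + 19
61: 69757 = 61·1143 + 34
67: 69757 = 67·1041 + 10
71: 69757 = 71·982 + 35
73: 69757 = 73·955 + 42
79: 69757 = 79·883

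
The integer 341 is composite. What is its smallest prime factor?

11

341 is odd.
Digit sum 8, not divisible by 3.
Ends in 1: not divisible by 5.
7: 341 = 7·48 + 5
11: 341 = 11·31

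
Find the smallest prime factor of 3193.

31

3193 is odd.
Digit sum 16, not divisible by 3.
Ends in 3: not divisible by 5.
7: 3193 = 7·456 + 1
11: 3193 = 11·290 + 3
13: 3193 = 13·245 + 8
17: 3193 = 17·187 + 14
19: 3193 = 19·168 + 1
23: 3193 = 23·138 + 19
29: 3193 = 29·110 + 3
31: 3193 = 31·103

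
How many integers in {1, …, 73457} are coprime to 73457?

66304

Factor: 73457 = 17 · 29 · 149.
φ(73457) = (17−1) · (29−1) · (149−1) = 16 · 28 · 148 = 66304.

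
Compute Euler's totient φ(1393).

Factor: 1393 = 7 · 199.
φ(1393) = (7−1) · (199−1) = 6 · 198 = 1188.

1188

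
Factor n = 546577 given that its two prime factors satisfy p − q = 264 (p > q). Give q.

619

Since p = q + 264, we have 546577 = q(q + 264), so q² + 264q − 546577 = 0.
Discriminant: 264² + 4·546577 = 69696 + 2186308 = 2256004; √2256004 = 1502.
q = (−264 + 1502)/2 = 619, and p = q + 264 = 883.
Check: 619 · 883 = 546577.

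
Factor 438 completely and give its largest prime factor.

73

438 = 2 · 219
219 = 3 · 73
73 is prime.
So 438 = 2 · 3 · 73; the largest prime factor is 73.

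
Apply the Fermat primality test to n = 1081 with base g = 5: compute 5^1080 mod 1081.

5^1 ≡ 5 (mod 1081)
5^2 ≡ 5^2 = 25 ≡ 25 (mod 1081)
5^4 ≡ 25^2 = 625 ≡ 625 (mod 1081)
5^8 ≡ 625^2 = 390625 ≡ 384 (mod 1081)
5^16 ≡ 384^2 = 147456 ≡ 440 (mod 1081)
5^32 ≡ 440^2 = 193600 ≡ 101 (mod 1081)
5^64 ≡ 101^2 = 10201 ≡ 472 (mod 1081)
5^128 ≡ 472^2 = 222784 ≡ 98 (mod 1081)
5^256 ≡ 98^2 = 9604 ≡ 956 (mod 1081)
5^512 ≡ 956^2 = 913936 ≡ 491 (mod 1081)
5^1024 ≡ 491^2 = 241081 ≡ 18 (mod 1081)
1080 = 1024 + 32 + 16 + 8 in binary powers of 2.
So 5^1080 ≡ 18 · 101 · 440 · 384 ≡ 968 (mod 1081).
Since 968 ≠ 1, base 5 is a Fermat witness: 1081 is composite.

968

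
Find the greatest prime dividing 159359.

159359 = 37 · 4307
4307 = 59 · 73
73 is prime.
So 159359 = 37 · 59 · 73; the largest prime factor is 73.

73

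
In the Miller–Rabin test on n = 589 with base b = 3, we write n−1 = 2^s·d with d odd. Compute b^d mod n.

589 − 1 = 588 = 2^2 · 147, so d = 147.
3^1 ≡ 3 (mod 589)
3^2 ≡ 3^2 = 9 ≡ 9 (mod 589)
3^4 ≡ 9^2 = 81 ≡ 81 (mod 589)
3^8 ≡ 81^2 = 6561 ≡ 82 (mod 589)
3^16 ≡ 82^2 = 6724 ≡ 245 (mod 589)
3^32 ≡ 245^2 = 60025 ≡ 536 (mod 589)
3^64 ≡ 536^2 = 287296 ≡ 453 (mod 589)
3^128 ≡ 453^2 = 205209 ≡ 237 (mod 589)
147 = 128 + 16 + 2 + 1 in binary powers of 2.
So 3^147 ≡ 237 · 245 · 9 · 3 ≡ 426 (mod 589).
Squaring chain: 426 → 64; never reaches −1, so base 3 is a Miller–Rabin witness that 589 is composite.

426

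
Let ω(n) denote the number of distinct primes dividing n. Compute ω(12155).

4

12155 = 5 · 2431
2431 = 11 · 221
221 = 13 · 17
12155 = 5 · 11 · 13 · 17, which has 4 distinct prime factors.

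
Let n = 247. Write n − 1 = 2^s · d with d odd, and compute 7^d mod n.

247 − 1 = 246 = 2^1 · 123, so d = 123.
7^1 ≡ 7 (mod 247)
7^2 ≡ 7^2 = 49 ≡ 49 (mod 247)
7^4 ≡ 49^2 = 2401 ≡ 178 (mod 247)
7^8 ≡ 178^2 = 31684 ≡ 68 (mod 247)
7^16 ≡ 68^2 = 4624 ≡ 178 (mod 247)
7^32 ≡ 178^2 = 31684 ≡ 68 (mod 247)
7^64 ≡ 68^2 = 4624 ≡ 178 (mod 247)
123 = 64 + 32 + 16 + 8 + 2 + 1 in binary powers of 2.
So 7^123 ≡ 178 · 68 · 178 · 68 · 49 · 7 ≡ 96 (mod 247).
Squaring chain: 96; never reaches −1, so base 7 is a Miller–Rabin witness that 247 is composite.

96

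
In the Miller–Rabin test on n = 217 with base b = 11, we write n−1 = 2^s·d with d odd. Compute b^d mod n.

217 − 1 = 216 = 2^3 · 27, so d = 27.
11^1 ≡ 11 (mod 217)
11^2 ≡ 11^2 = 121 ≡ 121 (mod 217)
11^4 ≡ 121^2 = 14641 ≡ 102 (mod 217)
11^8 ≡ 102^2 = 10404 ≡ 205 (mod 217)
11^16 ≡ 205^2 = 42025 ≡ 144 (mod 217)
27 = 16 + 8 + 2 + 1 in binary powers of 2.
So 11^27 ≡ 144 · 205 · 121 · 11 ≡ 15 (mod 217).
Squaring chain: 15 → 8 → 64; never reaches −1, so base 11 is a Miller–Rabin witness that 217 is composite.

15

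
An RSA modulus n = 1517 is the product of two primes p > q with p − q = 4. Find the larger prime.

41

Since p = q + 4, we have 1517 = q(q + 4), so q² + 4q − 1517 = 0.
Discriminant: 4² + 4·1517 = 16 + 6068 = 6084; √6084 = 78.
q = (−4 + 78)/2 = 37, and p = q + 4 = 41.
Check: 37 · 41 = 1517.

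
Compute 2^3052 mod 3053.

2968

2^1 ≡ 2 (mod 3053)
2^2 ≡ 2^2 = 4 ≡ 4 (mod 3053)
2^4 ≡ 4^2 = 16 ≡ 16 (mod 3053)
2^8 ≡ 16^2 = 256 ≡ 256 (mod 3053)
2^16 ≡ 256^2 = 65536 ≡ 1423 (mod 3053)
2^32 ≡ 1423^2 = 2024929 ≡ 790 (mod 3053)
2^64 ≡ 790^2 = 624100 ≡ 1288 (mod 3053)
2^128 ≡ 1288^2 = 1658944 ≡ 1165 (mod 3053)
2^256 ≡ 1165^2 = 1357225 ≡ 1693 (mod 3053)
2^512 ≡ 1693^2 = 2866249 ≡ 2535 (mod 3053)
2^1024 ≡ 2535^2 = 6426225 ≡ 2713 (mod 3053)
2^2048 ≡ 2713^2 = 7360369 ≡ 2639 (mod 3053)
3052 = 2048 + 512 + 256 + 128 + 64 + 32 + 8 + 4 in binary powers of 2.
So 2^3052 ≡ 2639 · 2535 · 1693 · 1165 · 1288 · 790 · 256 · 16 ≡ 2968 (mod 3053).
Since 2968 ≠ 1, base 2 is a Fermat witness: 3053 is composite.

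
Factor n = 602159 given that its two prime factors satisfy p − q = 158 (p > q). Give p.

Since p = q + 158, we have 602159 = q(q + 158), so q² + 158q − 602159 = 0.
Discriminant: 158² + 4·602159 = 24964 + 2408636 = 2433600; √2433600 = 1560.
q = (−158 + 1560)/2 = 701, and p = q + 158 = 859.
Check: 701 · 859 = 602159.

859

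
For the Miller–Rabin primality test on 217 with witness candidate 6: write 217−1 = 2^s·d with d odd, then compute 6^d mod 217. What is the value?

216

217 − 1 = 216 = 2^3 · 27, so d = 27.
6^1 ≡ 6 (mod 217)
6^2 ≡ 6^2 = 36 ≡ 36 (mod 217)
6^4 ≡ 36^2 = 1296 ≡ 211 (mod 217)
6^8 ≡ 211^2 = 44521 ≡ 36 (mod 217)
6^16 ≡ 36^2 = 1296 ≡ 211 (mod 217)
27 = 16 + 8 + 2 + 1 in binary powers of 2.
So 6^27 ≡ 211 · 36 · 36 · 6 ≡ 216 (mod 217).
Since 6^d ≡ 216 (mod 217), base 6 does not prove 217 composite.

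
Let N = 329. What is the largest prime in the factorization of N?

47

329 = 7 · 47
47 is prime.
So 329 = 7 · 47; the largest prime factor is 47.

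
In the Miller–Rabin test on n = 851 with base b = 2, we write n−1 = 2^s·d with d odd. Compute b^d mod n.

851 − 1 = 850 = 2^1 · 425, so d = 425.
2^1 ≡ 2 (mod 851)
2^2 ≡ 2^2 = 4 ≡ 4 (mod 851)
2^4 ≡ 4^2 = 16 ≡ 16 (mod 851)
2^8 ≡ 16^2 = 256 ≡ 256 (mod 851)
2^16 ≡ 256^2 = 65536 ≡ 9 (mod 851)
2^32 ≡ 9^2 = 81 ≡ 81 (mod 851)
2^64 ≡ 81^2 = 6561 ≡ 604 (mod 851)
2^128 ≡ 604^2 = 364816 ≡ 588 (mod 851)
2^256 ≡ 588^2 = 345744 ≡ 238 (mod 851)
425 = 256 + 128 + 32 + 8 + 1 in binary powers of 2.
So 2^425 ≡ 238 · 588 · 81 · 256 · 2 ≡ 542 (mod 851).
Squaring chain: 542; never reaches −1, so base 2 is a Miller–Rabin witness that 851 is composite.

542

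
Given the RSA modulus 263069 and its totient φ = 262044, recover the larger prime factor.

φ(n) = (p−1)(q−1) = n − (p+q) + 1, so p + q = 263069 − 262044 + 1 = 1026.
p and q are the roots of t² − 1026t + 263069 = 0.
Discriminant: 1026² − 4·263069 = 1052676 − 1052276 = 400; √400 = 20.
q = (1026 − 20)/2 = 503, p = (1026 + 20)/2 = 523.
Check: 503 · 523 = 263069.

523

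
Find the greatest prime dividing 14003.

14003 = 11 · 1273
1273 = 19 · 67
67 is prime.
So 14003 = 11 · 19 · 67; the largest prime factor is 67.

67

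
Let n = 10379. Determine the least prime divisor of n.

10379 is odd.
Digit sum 20, not divisible by 3.
Ends in 9: not divisible by 5.
7: 10379 = 7·1482 + 5
11: 10379 = 11·943 + 6
13: 10379 = 13·798 + 5
17: 10379 = 17·610 + 9
19: 10379 = 19·546 + 5
23: 10379 = 23·451 + 6
29: 10379 = 29·357 + 26
31: 10379 = 31·334 + 25
37: 10379 = 37·280 + 19
41: 10379 = 41·253 + 6
43: 10379 = 43·241 + 16
47: 10379 = 47·220 + 39
53: 10379 = 53·195 + 44
59: 10379 = 59·175 + 54
61: 10379 = 61·170 + 9
67: 10379 = 67·154 + 61
71: 10379 = 71·146 + 13
73: 10379 = 73·142 + 13
79: 10379 = 79·131 + 30
83: 10379 = 83·125 + 4
89: 10379 = 89·116 + 55
97: 10379 = 97·107

97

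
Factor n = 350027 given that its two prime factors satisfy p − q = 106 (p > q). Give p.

Since p = q + 106, we have 350027 = q(q + 106), so q² + 106q − 350027 = 0.
Discriminant: 106² + 4·350027 = 11236 + 1400108 = 1411344; √1411344 = 1188.
q = (−106 + 1188)/2 = 541, and p = q + 106 = 647.
Check: 541 · 647 = 350027.

647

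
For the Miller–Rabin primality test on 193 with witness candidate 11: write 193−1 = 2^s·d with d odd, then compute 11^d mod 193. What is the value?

173

193 − 1 = 192 = 2^6 · 3, so d = 3.
11^1 ≡ 11 (mod 193)
11^2 ≡ 11^2 = 121 ≡ 121 (mod 193)
3 = 2 + 1 in binary powers of 2.
So 11^3 ≡ 121 · 11 ≡ 173 (mod 193).
Squaring chain: 173 → 14 → 3 → 9 → 81 → 192; reaches −1, so base 11 does not prove 193 composite.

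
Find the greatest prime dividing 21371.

71

21371 = 7 · 3053
3053 = 43 · 71
71 is prime.
So 21371 = 7 · 43 · 71; the largest prime factor is 71.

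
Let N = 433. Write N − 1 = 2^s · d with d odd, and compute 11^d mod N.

354

433 − 1 = 432 = 2^4 · 27, so d = 27.
11^1 ≡ 11 (mod 433)
11^2 ≡ 11^2 = 121 ≡ 121 (mod 433)
11^4 ≡ 121^2 = 14641 ≡ 352 (mod 433)
11^8 ≡ 352^2 = 123904 ≡ 66 (mod 433)
11^16 ≡ 66^2 = 4356 ≡ 26 (mod 433)
27 = 16 + 8 + 2 + 1 in binary powers of 2.
So 11^27 ≡ 26 · 66 · 121 · 11 ≡ 354 (mod 433).
Squaring chain: 354 → 179 → 432 → 1; reaches −1, so base 11 does not prove 433 composite.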